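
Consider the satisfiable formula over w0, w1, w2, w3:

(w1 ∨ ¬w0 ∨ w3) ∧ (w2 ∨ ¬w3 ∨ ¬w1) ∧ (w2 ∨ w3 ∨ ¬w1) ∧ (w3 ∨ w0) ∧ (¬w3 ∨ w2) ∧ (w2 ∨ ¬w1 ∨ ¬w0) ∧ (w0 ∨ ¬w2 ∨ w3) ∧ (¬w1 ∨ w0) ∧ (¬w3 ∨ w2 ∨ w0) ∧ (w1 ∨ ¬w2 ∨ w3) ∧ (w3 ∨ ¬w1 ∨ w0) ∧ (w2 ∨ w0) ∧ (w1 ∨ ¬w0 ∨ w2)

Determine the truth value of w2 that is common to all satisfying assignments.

Suppose w2 = False.
(¬w3) alone gives w3 = False.
(¬w1) alone gives w1 = False.
(¬w0) alone gives w0 = False.
But (w0) is also a unit clause — contradiction.
So every satisfying assignment has w2 = True.

True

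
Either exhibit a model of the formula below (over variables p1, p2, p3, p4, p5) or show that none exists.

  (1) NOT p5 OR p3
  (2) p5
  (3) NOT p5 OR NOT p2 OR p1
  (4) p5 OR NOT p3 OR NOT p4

p1: false, p2: false, p3: true, p4: true, p5: true

(p5) alone gives p5 = true.
(p3) alone gives p3 = true.
Case p2 = false:
No clause remains; p1, p4 are free.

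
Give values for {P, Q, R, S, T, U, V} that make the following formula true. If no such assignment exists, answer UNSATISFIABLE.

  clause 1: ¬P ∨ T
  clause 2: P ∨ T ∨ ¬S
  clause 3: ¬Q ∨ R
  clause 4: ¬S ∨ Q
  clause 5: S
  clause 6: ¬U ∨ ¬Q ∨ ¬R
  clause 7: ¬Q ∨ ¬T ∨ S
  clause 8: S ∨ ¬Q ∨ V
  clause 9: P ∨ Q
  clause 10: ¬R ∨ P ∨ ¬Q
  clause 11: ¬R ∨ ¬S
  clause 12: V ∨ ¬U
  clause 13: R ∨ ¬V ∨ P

(S) alone gives S = True.
(Q) alone gives Q = True.
(R) alone gives R = True.
But (¬R) is also a unit clause — contradiction.

UNSATISFIABLE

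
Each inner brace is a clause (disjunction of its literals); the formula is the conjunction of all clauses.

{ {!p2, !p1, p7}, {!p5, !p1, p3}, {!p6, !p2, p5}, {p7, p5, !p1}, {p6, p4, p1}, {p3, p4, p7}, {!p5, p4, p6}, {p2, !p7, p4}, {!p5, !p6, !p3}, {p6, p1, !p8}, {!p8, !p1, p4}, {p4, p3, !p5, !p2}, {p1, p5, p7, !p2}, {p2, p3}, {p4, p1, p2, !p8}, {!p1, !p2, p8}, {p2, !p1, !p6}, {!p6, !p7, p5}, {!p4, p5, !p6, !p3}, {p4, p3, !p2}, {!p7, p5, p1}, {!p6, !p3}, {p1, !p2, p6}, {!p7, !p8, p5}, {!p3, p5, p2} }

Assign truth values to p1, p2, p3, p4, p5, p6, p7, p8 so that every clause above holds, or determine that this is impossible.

Try p2 = false.
Unit clause (p3) forces p3 = true.
Unit clause (!p6) forces p6 = false.
Unit clause (p5) forces p5 = true.
Unit clause (p4) forces p4 = true.
Try p1 = true.
Every clause is now satisfied; p7, p8 are unconstrained.

p1=true, p2=false, p3=true, p4=true, p5=true, p6=false, p7=true, p8=false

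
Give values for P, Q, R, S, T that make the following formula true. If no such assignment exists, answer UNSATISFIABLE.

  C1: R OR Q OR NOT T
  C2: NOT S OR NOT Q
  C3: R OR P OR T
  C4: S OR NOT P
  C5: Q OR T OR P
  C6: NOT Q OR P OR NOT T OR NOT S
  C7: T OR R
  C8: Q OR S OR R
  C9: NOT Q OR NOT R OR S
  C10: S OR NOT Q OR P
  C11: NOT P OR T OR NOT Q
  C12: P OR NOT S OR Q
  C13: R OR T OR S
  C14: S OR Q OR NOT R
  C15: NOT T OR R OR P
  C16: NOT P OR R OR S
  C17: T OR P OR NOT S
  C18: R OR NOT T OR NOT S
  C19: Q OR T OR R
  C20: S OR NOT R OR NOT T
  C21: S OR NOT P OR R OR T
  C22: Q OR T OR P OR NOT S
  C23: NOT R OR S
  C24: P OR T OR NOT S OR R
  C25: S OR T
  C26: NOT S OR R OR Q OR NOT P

Case S = true:
(NOT Q) alone gives Q = false.
(P) alone gives P = true.
(R) alone gives R = true.
Every clause is now satisfied; T is unconstrained.

P: true; Q: false; R: true; S: true; T: false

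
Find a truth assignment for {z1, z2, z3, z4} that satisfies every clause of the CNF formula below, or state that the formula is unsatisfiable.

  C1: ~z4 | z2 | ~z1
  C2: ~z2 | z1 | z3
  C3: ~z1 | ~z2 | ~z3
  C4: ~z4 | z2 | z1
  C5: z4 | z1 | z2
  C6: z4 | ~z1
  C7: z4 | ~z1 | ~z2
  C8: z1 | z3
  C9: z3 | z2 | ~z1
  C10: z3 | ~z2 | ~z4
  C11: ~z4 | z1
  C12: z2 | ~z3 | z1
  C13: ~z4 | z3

z1 ↦ 0,  z2 ↦ 1,  z3 ↦ 1,  z4 ↦ 0

Suppose z4 = 0.
The clause (~z1) is unit, so z1 = 0.
The clause (z2) is unit, so z2 = 1.
The clause (z3) is unit, so z3 = 1.
This assignment satisfies each clause.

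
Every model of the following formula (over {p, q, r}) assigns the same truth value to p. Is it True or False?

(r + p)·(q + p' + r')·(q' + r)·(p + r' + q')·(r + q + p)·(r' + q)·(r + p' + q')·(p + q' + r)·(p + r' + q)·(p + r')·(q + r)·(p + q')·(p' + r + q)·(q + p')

True

Suppose p = 0.
(r) alone gives r = 1.
That conflicts with the unit clause (r').
So every satisfying assignment has p = True.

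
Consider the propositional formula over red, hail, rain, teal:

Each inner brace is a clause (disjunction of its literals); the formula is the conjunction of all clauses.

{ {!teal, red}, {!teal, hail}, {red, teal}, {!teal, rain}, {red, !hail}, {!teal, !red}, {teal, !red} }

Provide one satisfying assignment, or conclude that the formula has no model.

Branch on teal: set teal = false.
From the singleton clause (red), red = true.
But (!red) is also a unit clause — contradiction.
That branch fails; take teal = true instead.
From the singleton clause (red), red = true.
But (!red) is also a unit clause — contradiction.
Neither teal = true nor teal = false works.

UNSATISFIABLE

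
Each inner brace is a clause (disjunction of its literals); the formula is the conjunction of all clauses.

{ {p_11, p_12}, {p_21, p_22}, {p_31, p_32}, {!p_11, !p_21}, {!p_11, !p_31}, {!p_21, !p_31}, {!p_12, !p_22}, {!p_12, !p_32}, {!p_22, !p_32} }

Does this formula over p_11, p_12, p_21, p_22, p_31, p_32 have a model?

No, unsatisfiable

Try p_11 = true.
From the singleton clause (!p_21), p_21 = false.
From the singleton clause (p_22), p_22 = true.
From the singleton clause (!p_31), p_31 = false.
From the singleton clause (p_32), p_32 = true.
That conflicts with the unit clause (!p_32).
That branch fails; take p_11 = false instead.
From the singleton clause (p_12), p_12 = true.
From the singleton clause (!p_22), p_22 = false.
From the singleton clause (p_21), p_21 = true.
From the singleton clause (!p_31), p_31 = false.
From the singleton clause (p_32), p_32 = true.
That conflicts with the unit clause (!p_32).
Both values of p_11 lead to a conflict.
No assignment satisfies every clause.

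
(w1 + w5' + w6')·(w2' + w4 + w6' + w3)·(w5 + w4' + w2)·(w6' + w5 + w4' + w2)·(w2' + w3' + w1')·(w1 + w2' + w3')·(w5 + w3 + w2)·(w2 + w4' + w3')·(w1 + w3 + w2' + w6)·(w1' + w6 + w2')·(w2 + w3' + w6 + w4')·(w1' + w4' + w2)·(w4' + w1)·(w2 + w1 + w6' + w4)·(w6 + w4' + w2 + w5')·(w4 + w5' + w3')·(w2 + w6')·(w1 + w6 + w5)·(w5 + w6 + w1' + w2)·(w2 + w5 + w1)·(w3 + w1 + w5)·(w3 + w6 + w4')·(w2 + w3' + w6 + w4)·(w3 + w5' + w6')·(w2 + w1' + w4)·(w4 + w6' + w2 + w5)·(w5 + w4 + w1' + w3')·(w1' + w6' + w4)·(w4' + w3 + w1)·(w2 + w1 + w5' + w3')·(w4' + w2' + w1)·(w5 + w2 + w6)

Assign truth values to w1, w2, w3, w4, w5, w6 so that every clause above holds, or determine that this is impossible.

w1: 1; w2: 1; w3: 0; w4: 1; w5: 0; w6: 1

Suppose w4 = 1.
The clause (w1) is unit, so w1 = 1.
The clause (w2) is unit, so w2 = 1.
The clause (w3') is unit, so w3 = 0.
The clause (w6) is unit, so w6 = 1.
The clause (w5') is unit, so w5 = 0.
This assignment satisfies each clause.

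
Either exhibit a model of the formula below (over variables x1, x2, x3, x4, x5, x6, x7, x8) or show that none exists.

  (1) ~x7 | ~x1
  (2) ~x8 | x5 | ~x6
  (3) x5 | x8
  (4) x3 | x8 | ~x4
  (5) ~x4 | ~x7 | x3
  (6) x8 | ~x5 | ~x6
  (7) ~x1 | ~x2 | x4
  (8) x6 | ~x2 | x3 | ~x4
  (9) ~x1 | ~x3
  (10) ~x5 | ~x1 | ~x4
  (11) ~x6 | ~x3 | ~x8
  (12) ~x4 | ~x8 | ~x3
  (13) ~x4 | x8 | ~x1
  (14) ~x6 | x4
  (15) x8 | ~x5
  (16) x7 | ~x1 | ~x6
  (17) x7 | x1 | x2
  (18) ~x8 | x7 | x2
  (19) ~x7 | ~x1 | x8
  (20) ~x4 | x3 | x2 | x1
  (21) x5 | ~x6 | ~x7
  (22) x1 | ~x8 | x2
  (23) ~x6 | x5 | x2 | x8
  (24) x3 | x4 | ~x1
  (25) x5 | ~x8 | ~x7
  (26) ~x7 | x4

Try x7 = 0.
Try x5 = 1.
The clause (x8) is unit, so x8 = 1.
The clause (x2) is unit, so x2 = 1.
Try x1 = 0.
Try x6 = 0.
Try x3 = 0.
The clause (~x4) is unit, so x4 = 0.
This assignment satisfies each clause.

x1: 0, x2: 1, x3: 0, x4: 0, x5: 1, x6: 0, x7: 0, x8: 1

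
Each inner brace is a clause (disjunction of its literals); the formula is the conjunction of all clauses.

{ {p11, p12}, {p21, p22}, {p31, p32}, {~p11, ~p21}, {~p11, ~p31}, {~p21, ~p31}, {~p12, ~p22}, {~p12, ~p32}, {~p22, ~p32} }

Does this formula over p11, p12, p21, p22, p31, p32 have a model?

Try p11 = 1.
(~p21) alone gives p21 = 0.
(p22) alone gives p22 = 1.
(~p31) alone gives p31 = 0.
(p32) alone gives p32 = 1.
Now (~p32) is unsatisfied and unit — conflict.
That branch fails; take p11 = 0 instead.
(p12) alone gives p12 = 1.
(~p22) alone gives p22 = 0.
(p21) alone gives p21 = 1.
(~p31) alone gives p31 = 0.
(p32) alone gives p32 = 1.
Now (~p32) is unsatisfied and unit — conflict.
Neither p11 = 1 nor p11 = 0 works.
No assignment satisfies every clause.

No, unsatisfiable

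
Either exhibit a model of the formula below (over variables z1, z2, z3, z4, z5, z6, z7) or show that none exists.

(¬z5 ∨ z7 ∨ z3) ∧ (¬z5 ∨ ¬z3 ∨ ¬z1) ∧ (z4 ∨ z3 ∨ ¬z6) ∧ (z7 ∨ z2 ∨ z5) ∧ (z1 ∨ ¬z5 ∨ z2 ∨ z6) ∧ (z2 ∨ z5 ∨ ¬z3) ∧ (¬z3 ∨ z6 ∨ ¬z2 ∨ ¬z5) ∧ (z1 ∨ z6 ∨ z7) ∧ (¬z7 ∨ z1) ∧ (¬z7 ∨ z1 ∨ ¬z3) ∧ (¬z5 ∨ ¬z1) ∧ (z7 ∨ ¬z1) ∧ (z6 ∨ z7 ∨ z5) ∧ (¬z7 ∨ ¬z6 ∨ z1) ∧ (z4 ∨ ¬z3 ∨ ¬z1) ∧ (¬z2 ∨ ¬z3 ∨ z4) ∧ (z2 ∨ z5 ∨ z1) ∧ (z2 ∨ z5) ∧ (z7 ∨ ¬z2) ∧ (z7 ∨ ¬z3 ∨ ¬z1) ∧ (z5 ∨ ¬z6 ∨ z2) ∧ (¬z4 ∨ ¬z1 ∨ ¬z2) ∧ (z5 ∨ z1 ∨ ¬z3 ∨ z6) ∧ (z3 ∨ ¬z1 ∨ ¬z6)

Suppose z7 = True.
(z1) alone gives z1 = True.
(¬z5) alone gives z5 = False.
(z2) alone gives z2 = True.
(¬z4) alone gives z4 = False.
(¬z3) alone gives z3 = False.
(¬z6) alone gives z6 = False.
This assignment satisfies each clause.

z1: True; z2: True; z3: False; z4: False; z5: False; z6: False; z7: True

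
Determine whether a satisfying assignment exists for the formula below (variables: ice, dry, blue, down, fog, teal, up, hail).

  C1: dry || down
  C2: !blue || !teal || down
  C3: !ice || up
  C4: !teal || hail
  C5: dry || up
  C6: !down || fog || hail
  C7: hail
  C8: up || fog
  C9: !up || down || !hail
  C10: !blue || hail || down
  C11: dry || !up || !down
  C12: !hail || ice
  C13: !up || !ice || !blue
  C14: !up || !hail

Unsatisfiable

From the singleton clause (hail), hail = true.
From the singleton clause (ice), ice = true.
From the singleton clause (up), up = true.
That conflicts with the unit clause (!up).
No assignment satisfies every clause.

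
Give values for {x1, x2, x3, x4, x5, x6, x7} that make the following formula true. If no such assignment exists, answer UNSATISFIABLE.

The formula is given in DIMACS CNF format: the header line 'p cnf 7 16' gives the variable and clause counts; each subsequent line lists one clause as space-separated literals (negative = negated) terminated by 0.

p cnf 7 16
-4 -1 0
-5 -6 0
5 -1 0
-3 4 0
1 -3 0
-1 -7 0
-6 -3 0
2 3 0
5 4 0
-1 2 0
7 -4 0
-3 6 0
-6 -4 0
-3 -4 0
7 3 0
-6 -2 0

x1=False,  x2=True,  x3=False,  x4=False,  x5=True,  x6=False,  x7=True

Case x4 = False:
The clause (¬x3) is unit, so x3 = False.
The clause (x2) is unit, so x2 = True.
The clause (x5) is unit, so x5 = True.
The clause (¬x6) is unit, so x6 = False.
The clause (x7) is unit, so x7 = True.
The clause (¬x1) is unit, so x1 = False.
This assignment satisfies each clause.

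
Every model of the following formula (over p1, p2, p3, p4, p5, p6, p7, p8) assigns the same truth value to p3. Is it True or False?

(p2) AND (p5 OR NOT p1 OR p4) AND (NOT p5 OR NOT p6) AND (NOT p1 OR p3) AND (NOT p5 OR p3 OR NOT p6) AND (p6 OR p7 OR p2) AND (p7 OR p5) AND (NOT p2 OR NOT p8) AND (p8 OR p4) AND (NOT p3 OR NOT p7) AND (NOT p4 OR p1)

Suppose p3 = false.
The clause (p2) is unit, so p2 = true.
The clause (NOT p1) is unit, so p1 = false.
The clause (NOT p8) is unit, so p8 = false.
The clause (p4) is unit, so p4 = true.
Now (NOT p4) is unsatisfied and unit — conflict.
So every satisfying assignment has p3 = True.

True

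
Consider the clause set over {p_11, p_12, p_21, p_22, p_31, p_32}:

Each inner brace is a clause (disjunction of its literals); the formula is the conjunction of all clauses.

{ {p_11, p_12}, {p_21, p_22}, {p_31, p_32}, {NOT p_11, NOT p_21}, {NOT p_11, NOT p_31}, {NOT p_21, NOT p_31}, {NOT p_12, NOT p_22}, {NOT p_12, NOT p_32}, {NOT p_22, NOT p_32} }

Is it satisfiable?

Branch on p_11: set p_11 = true.
From the singleton clause (NOT p_21), p_21 = false.
From the singleton clause (p_22), p_22 = true.
From the singleton clause (NOT p_31), p_31 = false.
From the singleton clause (p_32), p_32 = true.
Now (NOT p_32) is unsatisfied and unit — conflict.
Backtrack on p_11: now try p_11 = false.
From the singleton clause (p_12), p_12 = true.
From the singleton clause (NOT p_22), p_22 = false.
From the singleton clause (p_21), p_21 = true.
From the singleton clause (NOT p_31), p_31 = false.
From the singleton clause (p_32), p_32 = true.
Now (NOT p_32) is unsatisfied and unit — conflict.
Neither p_11 = true nor p_11 = false works.
No assignment satisfies every clause.

No, unsatisfiable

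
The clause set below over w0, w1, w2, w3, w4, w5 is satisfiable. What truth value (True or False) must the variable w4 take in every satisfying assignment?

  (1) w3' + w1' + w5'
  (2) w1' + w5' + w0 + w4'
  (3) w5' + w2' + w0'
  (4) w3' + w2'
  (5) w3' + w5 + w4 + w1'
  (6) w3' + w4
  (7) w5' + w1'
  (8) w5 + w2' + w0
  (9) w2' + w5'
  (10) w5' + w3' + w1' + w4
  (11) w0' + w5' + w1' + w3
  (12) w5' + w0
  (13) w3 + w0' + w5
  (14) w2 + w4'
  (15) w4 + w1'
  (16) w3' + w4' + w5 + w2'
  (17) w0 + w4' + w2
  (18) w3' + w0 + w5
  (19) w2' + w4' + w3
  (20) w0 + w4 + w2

Suppose w4 = 1.
The clause (w2) is unit, so w2 = 1.
The clause (w3') is unit, so w3 = 0.
Now (w3) is unsatisfied and unit — conflict.
So every satisfying assignment has w4 = False.

False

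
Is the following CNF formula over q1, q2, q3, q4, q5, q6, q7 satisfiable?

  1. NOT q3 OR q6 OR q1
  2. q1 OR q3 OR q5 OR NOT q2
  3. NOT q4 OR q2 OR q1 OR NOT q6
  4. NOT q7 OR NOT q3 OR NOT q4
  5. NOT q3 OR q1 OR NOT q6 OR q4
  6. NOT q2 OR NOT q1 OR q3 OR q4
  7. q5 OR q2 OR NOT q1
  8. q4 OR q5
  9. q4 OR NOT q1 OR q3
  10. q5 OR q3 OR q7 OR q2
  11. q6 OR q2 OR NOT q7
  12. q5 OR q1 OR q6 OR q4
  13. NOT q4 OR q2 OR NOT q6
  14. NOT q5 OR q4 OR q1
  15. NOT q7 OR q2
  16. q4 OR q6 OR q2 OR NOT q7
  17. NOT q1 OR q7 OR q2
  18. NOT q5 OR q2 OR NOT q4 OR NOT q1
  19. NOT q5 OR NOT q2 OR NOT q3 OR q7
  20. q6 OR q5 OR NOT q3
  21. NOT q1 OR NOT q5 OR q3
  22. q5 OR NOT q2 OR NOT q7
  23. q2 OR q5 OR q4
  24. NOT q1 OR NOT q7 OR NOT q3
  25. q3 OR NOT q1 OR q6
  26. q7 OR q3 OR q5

Satisfiable

Branch on q4: set q4 = true.
Branch on q7: set q7 = false.
Branch on q2: set q2 = true.
Branch on q5: set q5 = false.
The clause (q3) is unit, so q3 = true.
The clause (q6) is unit, so q6 = true.
No clause remains; q1 is free.
A satisfying assignment: q1: true; q2: true; q3: true; q4: true; q5: false; q6: true; q7: false.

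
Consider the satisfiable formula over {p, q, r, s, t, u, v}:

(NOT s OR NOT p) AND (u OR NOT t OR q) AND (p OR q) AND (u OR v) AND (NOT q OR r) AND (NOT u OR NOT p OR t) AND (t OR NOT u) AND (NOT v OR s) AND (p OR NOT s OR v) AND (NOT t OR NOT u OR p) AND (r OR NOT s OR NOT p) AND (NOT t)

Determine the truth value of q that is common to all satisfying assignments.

True

Suppose q = false.
The clause (p) is unit, so p = true.
The clause (NOT s) is unit, so s = false.
The clause (NOT v) is unit, so v = false.
The clause (u) is unit, so u = true.
The clause (t) is unit, so t = true.
Now (NOT t) is unsatisfied and unit — conflict.
So every satisfying assignment has q = True.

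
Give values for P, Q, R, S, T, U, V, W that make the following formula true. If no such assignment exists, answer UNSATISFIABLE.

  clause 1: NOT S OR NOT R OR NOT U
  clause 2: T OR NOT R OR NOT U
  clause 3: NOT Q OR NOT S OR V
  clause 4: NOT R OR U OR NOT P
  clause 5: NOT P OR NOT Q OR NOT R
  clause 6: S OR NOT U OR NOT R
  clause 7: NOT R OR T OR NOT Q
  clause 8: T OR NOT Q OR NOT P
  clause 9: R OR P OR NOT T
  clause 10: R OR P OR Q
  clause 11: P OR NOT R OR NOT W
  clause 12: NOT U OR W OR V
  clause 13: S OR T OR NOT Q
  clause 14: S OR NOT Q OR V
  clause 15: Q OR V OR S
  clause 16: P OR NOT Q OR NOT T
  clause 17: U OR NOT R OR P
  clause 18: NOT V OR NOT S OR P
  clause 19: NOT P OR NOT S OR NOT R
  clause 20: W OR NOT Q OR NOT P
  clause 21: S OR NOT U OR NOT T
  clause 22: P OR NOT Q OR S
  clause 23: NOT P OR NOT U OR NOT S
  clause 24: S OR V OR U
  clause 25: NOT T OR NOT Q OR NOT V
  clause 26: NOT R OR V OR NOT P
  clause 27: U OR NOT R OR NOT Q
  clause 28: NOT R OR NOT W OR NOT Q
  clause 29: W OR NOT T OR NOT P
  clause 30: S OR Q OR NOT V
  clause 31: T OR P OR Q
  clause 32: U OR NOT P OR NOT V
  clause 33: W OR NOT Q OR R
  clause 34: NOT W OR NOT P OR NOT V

P=true, Q=false, R=false, S=true, T=true, U=false, V=false, W=true

Try S = true.
Try R = false.
Try Q = false.
From the singleton clause (P), P = true.
From the singleton clause (NOT U), U = false.
From the singleton clause (NOT V), V = false.
Try W = true.
No clause remains; T is free.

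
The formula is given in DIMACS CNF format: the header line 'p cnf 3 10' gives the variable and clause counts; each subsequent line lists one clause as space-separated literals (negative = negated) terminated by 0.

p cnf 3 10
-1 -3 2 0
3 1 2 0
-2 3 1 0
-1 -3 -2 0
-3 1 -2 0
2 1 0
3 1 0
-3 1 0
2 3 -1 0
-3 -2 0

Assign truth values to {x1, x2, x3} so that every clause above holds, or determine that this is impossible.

Case x2 = True:
(¬x3) alone gives x3 = False.
(x1) alone gives x1 = True.
This assignment satisfies each clause.

x1 ↦ True,  x2 ↦ True,  x3 ↦ False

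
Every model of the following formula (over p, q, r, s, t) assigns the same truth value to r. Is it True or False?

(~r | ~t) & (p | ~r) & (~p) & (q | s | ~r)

Suppose r = 1.
The clause (~t) is unit, so t = 0.
The clause (p) is unit, so p = 1.
But (~p) is also a unit clause — contradiction.
So every satisfying assignment has r = False.

False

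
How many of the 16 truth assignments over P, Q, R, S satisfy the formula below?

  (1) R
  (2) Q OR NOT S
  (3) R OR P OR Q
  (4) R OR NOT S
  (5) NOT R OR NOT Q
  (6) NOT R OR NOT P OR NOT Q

There are 2^4 = 16 truth assignments over (P, Q, R, S).
Check each against the 6 clauses (columns in the order P, Q, R, S):
  F F F F  ✗ fails (R)
  F F F T  ✗ fails (R)
  F F T F  ✓ satisfies all
  F F T T  ✗ fails (Q OR NOT S)
  F T F F  ✗ fails (R)
  F T F T  ✗ fails (R)
  F T T F  ✗ fails (NOT R OR NOT Q)
  F T T T  ✗ fails (NOT R OR NOT Q)
  T F F F  ✗ fails (R)
  T F F T  ✗ fails (R)
  T F T F  ✓ satisfies all
  T F T T  ✗ fails (Q OR NOT S)
  T T F F  ✗ fails (R)
  T T F T  ✗ fails (R)
  T T T F  ✗ fails (NOT R OR NOT Q)
  T T T T  ✗ fails (NOT R OR NOT Q)
2 of the 16 rows are models.

2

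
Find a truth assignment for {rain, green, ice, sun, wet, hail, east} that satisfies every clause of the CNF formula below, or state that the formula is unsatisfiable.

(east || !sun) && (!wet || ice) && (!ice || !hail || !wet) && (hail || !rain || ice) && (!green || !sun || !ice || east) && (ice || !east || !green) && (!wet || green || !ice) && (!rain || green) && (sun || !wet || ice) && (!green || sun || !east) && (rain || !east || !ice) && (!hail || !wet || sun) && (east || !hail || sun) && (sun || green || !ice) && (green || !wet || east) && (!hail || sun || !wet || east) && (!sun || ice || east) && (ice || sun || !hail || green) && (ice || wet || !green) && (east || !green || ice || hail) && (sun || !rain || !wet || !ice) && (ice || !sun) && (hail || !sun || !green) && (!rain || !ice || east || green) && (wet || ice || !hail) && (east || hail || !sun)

rain: false,  green: false,  ice: false,  sun: false,  wet: false,  hail: false,  east: true

Case east = true:
Case wet = false:
Case ice = false:
(!green) alone gives green = false.
(!rain) alone gives rain = false.
(!sun) alone gives sun = false.
(!hail) alone gives hail = false.
This assignment satisfies each clause.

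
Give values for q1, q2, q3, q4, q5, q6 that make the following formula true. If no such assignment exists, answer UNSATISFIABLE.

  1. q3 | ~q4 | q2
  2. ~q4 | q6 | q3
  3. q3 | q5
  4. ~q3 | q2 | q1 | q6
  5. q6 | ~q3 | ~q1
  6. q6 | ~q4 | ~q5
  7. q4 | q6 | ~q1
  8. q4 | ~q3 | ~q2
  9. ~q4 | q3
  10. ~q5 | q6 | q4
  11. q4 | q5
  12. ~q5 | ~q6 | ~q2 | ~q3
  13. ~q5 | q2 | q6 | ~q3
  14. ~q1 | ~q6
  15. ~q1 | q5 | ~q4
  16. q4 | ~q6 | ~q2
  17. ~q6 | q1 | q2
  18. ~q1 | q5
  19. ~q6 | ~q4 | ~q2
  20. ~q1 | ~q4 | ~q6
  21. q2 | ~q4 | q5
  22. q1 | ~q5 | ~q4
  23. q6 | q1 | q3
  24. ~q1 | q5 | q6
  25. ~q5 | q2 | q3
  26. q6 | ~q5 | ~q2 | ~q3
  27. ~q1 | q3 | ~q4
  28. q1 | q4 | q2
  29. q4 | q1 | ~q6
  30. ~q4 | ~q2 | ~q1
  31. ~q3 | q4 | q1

Branch on q3: set q3 = 1.
Branch on q6: set q6 = 0.
The clause (~q1) is unit, so q1 = 0.
The clause (q2) is unit, so q2 = 1.
The clause (q4) is unit, so q4 = 1.
The clause (~q5) is unit, so q5 = 0.
This assignment satisfies each clause.

q1=0; q2=1; q3=1; q4=1; q5=0; q6=0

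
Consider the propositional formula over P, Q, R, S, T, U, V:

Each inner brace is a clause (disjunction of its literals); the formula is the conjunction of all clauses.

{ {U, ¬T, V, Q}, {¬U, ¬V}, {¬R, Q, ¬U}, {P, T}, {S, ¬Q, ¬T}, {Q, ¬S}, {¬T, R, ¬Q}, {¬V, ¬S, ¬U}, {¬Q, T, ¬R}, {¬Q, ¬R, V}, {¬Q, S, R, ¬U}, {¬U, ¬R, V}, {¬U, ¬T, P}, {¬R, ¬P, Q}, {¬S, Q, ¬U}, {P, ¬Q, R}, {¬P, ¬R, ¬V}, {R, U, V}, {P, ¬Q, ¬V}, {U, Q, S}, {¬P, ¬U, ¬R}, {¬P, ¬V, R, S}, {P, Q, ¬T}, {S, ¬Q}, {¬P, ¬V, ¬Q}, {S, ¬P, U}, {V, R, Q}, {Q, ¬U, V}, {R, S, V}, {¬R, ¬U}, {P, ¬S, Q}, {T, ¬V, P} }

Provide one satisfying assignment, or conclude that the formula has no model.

Try U = True.
The clause (¬V) is unit, so V = False.
The clause (¬R) is unit, so R = False.
The clause (Q) is unit, so Q = True.
The clause (¬T) is unit, so T = False.
The clause (P) is unit, so P = True.
The clause (S) is unit, so S = True.
Every clause now holds.

P ↦ True, Q ↦ True, R ↦ False, S ↦ True, T ↦ False, U ↦ True, V ↦ False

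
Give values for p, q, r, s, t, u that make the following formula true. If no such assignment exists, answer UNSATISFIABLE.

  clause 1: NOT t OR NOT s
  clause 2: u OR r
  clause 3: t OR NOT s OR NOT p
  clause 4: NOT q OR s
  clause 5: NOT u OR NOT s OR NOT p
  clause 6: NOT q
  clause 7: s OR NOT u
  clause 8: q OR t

p=false, q=false, r=true, s=false, t=true, u=false

From the singleton clause (NOT q), q = false.
From the singleton clause (t), t = true.
From the singleton clause (NOT s), s = false.
From the singleton clause (NOT u), u = false.
From the singleton clause (r), r = true.
No clause remains; p is free.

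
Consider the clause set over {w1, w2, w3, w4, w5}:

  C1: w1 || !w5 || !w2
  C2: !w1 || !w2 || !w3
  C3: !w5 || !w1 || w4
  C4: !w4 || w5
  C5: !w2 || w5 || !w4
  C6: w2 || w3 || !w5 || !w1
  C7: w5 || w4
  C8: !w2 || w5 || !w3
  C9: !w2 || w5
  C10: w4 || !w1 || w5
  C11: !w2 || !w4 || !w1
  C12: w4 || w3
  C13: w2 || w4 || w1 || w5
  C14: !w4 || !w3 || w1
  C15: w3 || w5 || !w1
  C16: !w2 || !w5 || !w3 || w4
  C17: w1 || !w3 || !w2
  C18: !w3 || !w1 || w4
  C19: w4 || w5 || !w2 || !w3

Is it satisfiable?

Try w4 = true.
The clause (w5) is unit, so w5 = true.
Try w1 = true.
The clause (!w2) is unit, so w2 = false.
The clause (w3) is unit, so w3 = true.
Every clause now holds.
A satisfying assignment: w1 ↦ true; w2 ↦ false; w3 ↦ true; w4 ↦ true; w5 ↦ true.

Satisfiable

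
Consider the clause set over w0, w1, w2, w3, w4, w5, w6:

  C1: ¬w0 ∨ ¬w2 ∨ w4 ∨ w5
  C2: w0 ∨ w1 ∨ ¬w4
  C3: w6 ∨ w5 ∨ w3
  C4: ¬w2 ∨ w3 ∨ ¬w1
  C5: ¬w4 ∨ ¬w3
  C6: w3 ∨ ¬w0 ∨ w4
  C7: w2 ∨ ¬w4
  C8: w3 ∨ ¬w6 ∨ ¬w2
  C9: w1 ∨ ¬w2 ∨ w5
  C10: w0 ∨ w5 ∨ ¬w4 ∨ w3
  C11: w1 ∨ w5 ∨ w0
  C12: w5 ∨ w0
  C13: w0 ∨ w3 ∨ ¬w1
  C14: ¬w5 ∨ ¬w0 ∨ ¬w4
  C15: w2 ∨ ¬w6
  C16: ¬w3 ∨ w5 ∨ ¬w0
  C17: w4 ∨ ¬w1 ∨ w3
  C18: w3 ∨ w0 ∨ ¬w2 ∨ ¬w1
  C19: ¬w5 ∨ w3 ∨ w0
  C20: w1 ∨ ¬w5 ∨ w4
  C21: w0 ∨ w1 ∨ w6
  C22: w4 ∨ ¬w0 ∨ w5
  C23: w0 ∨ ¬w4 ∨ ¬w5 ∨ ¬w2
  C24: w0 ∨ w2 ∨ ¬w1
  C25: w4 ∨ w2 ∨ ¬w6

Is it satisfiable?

Suppose w4 = False.
Suppose w3 = True.
Suppose w5 = True.
From the singleton clause (w1), w1 = True.
Suppose w2 = False.
From the singleton clause (¬w6), w6 = False.
From the singleton clause (w0), w0 = True.
This assignment satisfies each clause.
A satisfying assignment: w0 ↦ True; w1 ↦ True; w2 ↦ False; w3 ↦ True; w4 ↦ False; w5 ↦ True; w6 ↦ False.

Yes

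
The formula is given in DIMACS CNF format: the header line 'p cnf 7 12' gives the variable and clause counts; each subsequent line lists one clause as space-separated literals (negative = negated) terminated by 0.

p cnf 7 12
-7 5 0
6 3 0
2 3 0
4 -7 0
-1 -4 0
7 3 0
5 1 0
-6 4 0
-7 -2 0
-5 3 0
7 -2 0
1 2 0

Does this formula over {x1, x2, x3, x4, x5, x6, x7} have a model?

Case x7 = False:
Unit clause (x3) forces x3 = True.
Unit clause (¬x2) forces x2 = False.
Unit clause (x1) forces x1 = True.
Unit clause (¬x4) forces x4 = False.
Unit clause (¬x6) forces x6 = False.
No clause remains; x5 is free.
A satisfying assignment: x1=True, x2=False, x3=True, x4=False, x5=False, x6=False, x7=False.

Yes, satisfiable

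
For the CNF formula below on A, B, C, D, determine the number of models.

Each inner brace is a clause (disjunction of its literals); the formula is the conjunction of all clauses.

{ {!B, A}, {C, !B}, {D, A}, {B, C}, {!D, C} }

5

There are 2^4 = 16 truth assignments over (A, B, C, D).
Check each against the 5 clauses (columns in the order A, B, C, D):
  F F F F  ✗ fails (D || A)
  F F F T  ✗ fails (B || C)
  F F T F  ✗ fails (D || A)
  F F T T  ✓ satisfies all
  F T F F  ✗ fails (!B || A)
  F T F T  ✗ fails (!B || A)
  F T T F  ✗ fails (!B || A)
  F T T T  ✗ fails (!B || A)
  T F F F  ✗ fails (B || C)
  T F F T  ✗ fails (B || C)
  T F T F  ✓ satisfies all
  T F T T  ✓ satisfies all
  T T F F  ✗ fails (C || !B)
  T T F T  ✗ fails (C || !B)
  T T T F  ✓ satisfies all
  T T T T  ✓ satisfies all
5 of the 16 rows are models.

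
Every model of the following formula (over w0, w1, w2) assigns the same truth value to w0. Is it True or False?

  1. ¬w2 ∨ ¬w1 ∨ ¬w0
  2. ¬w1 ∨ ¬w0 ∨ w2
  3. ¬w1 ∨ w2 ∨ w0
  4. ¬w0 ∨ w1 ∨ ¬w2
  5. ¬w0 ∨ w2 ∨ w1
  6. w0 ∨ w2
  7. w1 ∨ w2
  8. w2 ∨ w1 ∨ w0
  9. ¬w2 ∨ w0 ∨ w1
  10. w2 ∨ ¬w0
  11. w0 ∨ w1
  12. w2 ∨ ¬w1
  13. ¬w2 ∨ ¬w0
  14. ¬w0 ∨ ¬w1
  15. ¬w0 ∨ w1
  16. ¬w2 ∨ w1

False

Suppose w0 = True.
(w2) alone gives w2 = True.
Now (¬w2) is unsatisfied and unit — conflict.
So every satisfying assignment has w0 = False.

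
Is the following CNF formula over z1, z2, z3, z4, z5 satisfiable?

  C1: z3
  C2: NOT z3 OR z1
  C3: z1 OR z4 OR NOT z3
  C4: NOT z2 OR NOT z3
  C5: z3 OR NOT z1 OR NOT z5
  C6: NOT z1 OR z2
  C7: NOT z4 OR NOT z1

(z3) alone gives z3 = true.
(z1) alone gives z1 = true.
(NOT z2) alone gives z2 = false.
But (z2) is also a unit clause — contradiction.
No assignment satisfies every clause.

Unsatisfiable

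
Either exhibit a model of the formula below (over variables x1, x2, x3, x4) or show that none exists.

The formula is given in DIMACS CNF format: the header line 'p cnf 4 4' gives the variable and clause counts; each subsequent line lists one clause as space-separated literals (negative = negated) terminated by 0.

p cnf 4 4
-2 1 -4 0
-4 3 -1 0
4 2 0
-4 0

From the singleton clause (¬x4), x4 = False.
From the singleton clause (x2), x2 = True.
Every clause is now satisfied; x1, x3 are unconstrained.

x1: True; x2: True; x3: True; x4: False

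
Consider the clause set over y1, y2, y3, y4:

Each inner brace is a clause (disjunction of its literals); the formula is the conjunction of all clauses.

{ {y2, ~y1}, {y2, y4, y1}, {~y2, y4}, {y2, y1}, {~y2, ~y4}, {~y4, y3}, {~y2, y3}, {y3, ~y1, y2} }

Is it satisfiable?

Case y2 = 1:
From the singleton clause (y4), y4 = 1.
Now (~y4) is unsatisfied and unit — conflict.
That branch fails; take y2 = 0 instead.
From the singleton clause (~y1), y1 = 0.
Now (y1) is unsatisfied and unit — conflict.
Both values of y2 lead to a conflict.
No assignment satisfies every clause.

No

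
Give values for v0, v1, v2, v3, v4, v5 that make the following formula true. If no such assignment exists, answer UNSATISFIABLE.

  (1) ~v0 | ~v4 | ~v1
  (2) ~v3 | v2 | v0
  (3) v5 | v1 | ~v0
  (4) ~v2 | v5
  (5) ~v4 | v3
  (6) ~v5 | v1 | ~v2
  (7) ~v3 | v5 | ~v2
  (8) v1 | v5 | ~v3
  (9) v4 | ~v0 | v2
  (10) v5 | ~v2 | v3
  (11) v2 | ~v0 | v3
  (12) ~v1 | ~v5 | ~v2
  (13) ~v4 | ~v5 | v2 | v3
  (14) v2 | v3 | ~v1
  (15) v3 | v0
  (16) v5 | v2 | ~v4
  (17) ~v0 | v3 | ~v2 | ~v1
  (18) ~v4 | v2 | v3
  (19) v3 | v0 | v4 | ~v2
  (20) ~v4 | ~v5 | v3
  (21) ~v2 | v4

v0=1; v1=0; v2=0; v3=1; v4=1; v5=1

Branch on v2: set v2 = 0.
Branch on v3: set v3 = 1.
From the singleton clause (v0), v0 = 1.
From the singleton clause (v4), v4 = 1.
From the singleton clause (~v1), v1 = 0.
From the singleton clause (v5), v5 = 1.
This assignment satisfies each clause.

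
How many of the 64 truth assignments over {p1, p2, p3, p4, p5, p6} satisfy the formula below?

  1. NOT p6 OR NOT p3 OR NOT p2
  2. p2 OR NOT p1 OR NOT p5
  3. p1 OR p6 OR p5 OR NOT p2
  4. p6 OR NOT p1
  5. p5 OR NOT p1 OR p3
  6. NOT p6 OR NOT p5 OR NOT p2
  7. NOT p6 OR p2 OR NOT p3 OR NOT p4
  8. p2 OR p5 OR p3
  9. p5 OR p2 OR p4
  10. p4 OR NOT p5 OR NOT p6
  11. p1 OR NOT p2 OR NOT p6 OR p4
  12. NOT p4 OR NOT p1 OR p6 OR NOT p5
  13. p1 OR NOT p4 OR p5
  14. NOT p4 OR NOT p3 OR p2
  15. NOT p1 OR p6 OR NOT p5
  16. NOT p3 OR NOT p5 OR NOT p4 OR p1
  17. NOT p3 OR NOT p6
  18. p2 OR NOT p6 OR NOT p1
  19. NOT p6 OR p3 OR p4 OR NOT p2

There are 2^6 = 64 truth assignments over (p1, p2, p3, p4, p5, p6).
Split on p5. With p5 = true, the clauses containing p5 are satisfied and NOT p5 drops from the rest; 7 of the 2^5 = 32 assignments to the other variables satisfy what remains.
With p5 = false, by the same count on the reduced clause set, 0 assignments work.
(One model: p1=F, p2=F, p3=F, p4=F, p5=T, p6=F.)
Total: 7 + 0 = 7.

7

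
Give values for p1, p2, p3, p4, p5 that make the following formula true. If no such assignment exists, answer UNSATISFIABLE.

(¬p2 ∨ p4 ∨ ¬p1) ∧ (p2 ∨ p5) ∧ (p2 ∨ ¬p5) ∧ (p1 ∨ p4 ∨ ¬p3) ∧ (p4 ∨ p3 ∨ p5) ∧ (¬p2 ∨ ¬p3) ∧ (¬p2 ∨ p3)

UNSATISFIABLE

Case p2 = True:
Unit clause (¬p3) forces p3 = False.
That conflicts with the unit clause (p3).
Undo p2 and try p2 = False.
Unit clause (p5) forces p5 = True.
That conflicts with the unit clause (¬p5).
Neither p2 = True nor p2 = False works.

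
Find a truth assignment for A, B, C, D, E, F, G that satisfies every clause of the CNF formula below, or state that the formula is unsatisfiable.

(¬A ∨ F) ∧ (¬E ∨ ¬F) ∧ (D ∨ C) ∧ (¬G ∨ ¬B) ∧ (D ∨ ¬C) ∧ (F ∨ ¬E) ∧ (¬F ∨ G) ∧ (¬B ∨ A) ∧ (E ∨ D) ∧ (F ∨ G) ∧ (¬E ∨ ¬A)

Suppose A = False.
From the singleton clause (¬B), B = False.
Suppose E = False.
From the singleton clause (D), D = True.
Suppose F = True.
From the singleton clause (G), G = True.
All clauses hold; C can take either value.

A=False,  B=False,  C=True,  D=True,  E=False,  F=True,  G=True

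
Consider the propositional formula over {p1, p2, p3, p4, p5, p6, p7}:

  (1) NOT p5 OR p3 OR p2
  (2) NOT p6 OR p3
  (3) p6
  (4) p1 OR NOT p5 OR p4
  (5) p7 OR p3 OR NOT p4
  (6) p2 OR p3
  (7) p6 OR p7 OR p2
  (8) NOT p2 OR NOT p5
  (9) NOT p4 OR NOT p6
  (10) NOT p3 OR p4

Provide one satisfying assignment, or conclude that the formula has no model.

UNSATISFIABLE

From the singleton clause (p6), p6 = true.
From the singleton clause (p3), p3 = true.
From the singleton clause (NOT p4), p4 = false.
That conflicts with the unit clause (p4).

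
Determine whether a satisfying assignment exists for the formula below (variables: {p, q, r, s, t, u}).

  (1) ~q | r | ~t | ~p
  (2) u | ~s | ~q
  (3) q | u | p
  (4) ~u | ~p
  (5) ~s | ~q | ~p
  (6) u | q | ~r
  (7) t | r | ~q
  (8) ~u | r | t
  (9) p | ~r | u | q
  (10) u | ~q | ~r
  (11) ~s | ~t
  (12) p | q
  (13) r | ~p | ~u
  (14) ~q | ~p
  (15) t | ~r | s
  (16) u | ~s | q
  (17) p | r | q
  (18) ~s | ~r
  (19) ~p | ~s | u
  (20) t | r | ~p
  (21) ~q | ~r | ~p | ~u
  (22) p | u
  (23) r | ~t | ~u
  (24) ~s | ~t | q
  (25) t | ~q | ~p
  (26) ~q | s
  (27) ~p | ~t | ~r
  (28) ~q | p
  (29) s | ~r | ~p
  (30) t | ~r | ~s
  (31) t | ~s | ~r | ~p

Yes

Try u = 0.
Unit clause (p) forces p = 1.
Unit clause (~q) forces q = 0.
Unit clause (~r) forces r = 0.
Unit clause (~s) forces s = 0.
Unit clause (t) forces t = 1.
All clauses are satisfied.
A satisfying assignment: p: 1, q: 0, r: 0, s: 0, t: 1, u: 0.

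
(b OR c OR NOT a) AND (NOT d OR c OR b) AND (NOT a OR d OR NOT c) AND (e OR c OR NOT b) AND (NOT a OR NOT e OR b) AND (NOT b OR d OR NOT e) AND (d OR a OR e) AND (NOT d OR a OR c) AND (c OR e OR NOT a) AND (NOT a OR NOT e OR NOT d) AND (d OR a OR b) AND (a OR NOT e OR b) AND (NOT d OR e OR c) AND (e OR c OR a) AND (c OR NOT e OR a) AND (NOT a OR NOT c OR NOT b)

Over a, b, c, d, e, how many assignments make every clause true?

There are 2^5 = 32 truth assignments over (a, b, c, d, e).
Split on b. With b = true, the clauses containing b are satisfied and NOT b drops from the rest; 2 of the 2^4 = 16 assignments to the other variables satisfy what remains.
With b = false, by the same count on the reduced clause set, 2 assignments work.
Total: 2 + 2 = 4.

4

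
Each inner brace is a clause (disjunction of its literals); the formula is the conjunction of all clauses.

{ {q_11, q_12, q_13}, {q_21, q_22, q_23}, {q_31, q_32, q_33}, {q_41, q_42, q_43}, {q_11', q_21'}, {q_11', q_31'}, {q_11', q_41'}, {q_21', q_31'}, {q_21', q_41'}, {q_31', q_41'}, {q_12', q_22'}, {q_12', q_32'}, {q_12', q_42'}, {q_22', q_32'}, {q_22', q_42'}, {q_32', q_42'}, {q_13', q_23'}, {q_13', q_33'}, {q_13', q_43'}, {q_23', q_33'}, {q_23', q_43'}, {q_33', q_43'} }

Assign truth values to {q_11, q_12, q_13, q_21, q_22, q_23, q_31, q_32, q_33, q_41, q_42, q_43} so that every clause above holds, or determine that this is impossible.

Branch on q_11: set q_11 = 0.
Branch on q_12: set q_12 = 1.
(q_22') alone gives q_22 = 0.
(q_32') alone gives q_32 = 0.
(q_42') alone gives q_42 = 0.
Branch on q_21: set q_21 = 1.
(q_31') alone gives q_31 = 0.
(q_33) alone gives q_33 = 1.
(q_41') alone gives q_41 = 0.
(q_43) alone gives q_43 = 1.
But (q_43') is also a unit clause — contradiction.
That branch fails; take q_21 = 0 instead.
(q_23) alone gives q_23 = 1.
(q_13') alone gives q_13 = 0.
(q_33') alone gives q_33 = 0.
(q_31) alone gives q_31 = 1.
(q_41') alone gives q_41 = 0.
(q_43) alone gives q_43 = 1.
But (q_43') is also a unit clause — contradiction.
Either choice for q_21 ends in contradiction.
That branch fails; take q_12 = 0 instead.
(q_13) alone gives q_13 = 1.
(q_23') alone gives q_23 = 0.
(q_33') alone gives q_33 = 0.
(q_43') alone gives q_43 = 0.
Branch on q_21: set q_21 = 1.
(q_31') alone gives q_31 = 0.
(q_32) alone gives q_32 = 1.
(q_41') alone gives q_41 = 0.
(q_42) alone gives q_42 = 1.
But (q_42') is also a unit clause — contradiction.
That branch fails; take q_21 = 0 instead.
(q_22) alone gives q_22 = 1.
(q_32') alone gives q_32 = 0.
(q_31) alone gives q_31 = 1.
(q_41') alone gives q_41 = 0.
(q_42) alone gives q_42 = 1.
But (q_42') is also a unit clause — contradiction.
Either choice for q_21 ends in contradiction.
Either choice for q_12 ends in contradiction.
That branch fails; take q_11 = 1 instead.
(q_21') alone gives q_21 = 0.
(q_31') alone gives q_31 = 0.
(q_41') alone gives q_41 = 0.
Branch on q_22: set q_22 = 1.
(q_12') alone gives q_12 = 0.
(q_32') alone gives q_32 = 0.
(q_33) alone gives q_33 = 1.
(q_42') alone gives q_42 = 0.
(q_43) alone gives q_43 = 1.
But (q_43') is also a unit clause — contradiction.
That branch fails; take q_22 = 0 instead.
(q_23) alone gives q_23 = 1.
(q_13') alone gives q_13 = 0.
(q_33') alone gives q_33 = 0.
(q_32) alone gives q_32 = 1.
(q_12') alone gives q_12 = 0.
(q_42') alone gives q_42 = 0.
(q_43) alone gives q_43 = 1.
But (q_43') is also a unit clause — contradiction.
Either choice for q_22 ends in contradiction.
Either choice for q_11 ends in contradiction.

UNSATISFIABLE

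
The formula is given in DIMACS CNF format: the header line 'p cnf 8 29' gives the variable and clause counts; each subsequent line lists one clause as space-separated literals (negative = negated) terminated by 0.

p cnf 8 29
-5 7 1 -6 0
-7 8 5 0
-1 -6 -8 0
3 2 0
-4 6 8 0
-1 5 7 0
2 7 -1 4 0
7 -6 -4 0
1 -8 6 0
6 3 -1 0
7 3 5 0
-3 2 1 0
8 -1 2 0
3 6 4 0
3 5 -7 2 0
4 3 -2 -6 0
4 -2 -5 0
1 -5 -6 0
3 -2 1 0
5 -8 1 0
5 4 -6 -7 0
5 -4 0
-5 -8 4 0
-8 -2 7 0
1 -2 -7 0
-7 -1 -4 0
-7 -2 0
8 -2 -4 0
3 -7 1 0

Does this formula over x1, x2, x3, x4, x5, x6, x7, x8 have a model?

Yes

Branch on x3: set x3 = True.
Branch on x2: set x2 = False.
From the singleton clause (x1), x1 = True.
From the singleton clause (x8), x8 = True.
From the singleton clause (¬x6), x6 = False.
Branch on x5: set x5 = True.
From the singleton clause (x4), x4 = True.
From the singleton clause (¬x7), x7 = False.
Every clause now holds.
A satisfying assignment: x1=True; x2=False; x3=True; x4=True; x5=True; x6=False; x7=False; x8=True.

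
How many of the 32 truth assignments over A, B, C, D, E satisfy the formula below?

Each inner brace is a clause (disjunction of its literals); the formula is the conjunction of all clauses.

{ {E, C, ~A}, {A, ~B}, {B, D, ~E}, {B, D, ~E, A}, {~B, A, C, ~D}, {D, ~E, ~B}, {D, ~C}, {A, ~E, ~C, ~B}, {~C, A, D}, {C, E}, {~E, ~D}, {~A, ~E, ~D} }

There are 2^5 = 32 truth assignments over (A, B, C, D, E).
Split on B. With B = 1, the clauses containing B are satisfied and ~B drops from the rest; 1 of the 2^4 = 16 assignments to the other variables satisfy what remains.
With B = 0, by the same count on the reduced clause set, 2 assignments work.
(One model: A=F, B=F, C=T, D=T, E=F.)
Total: 1 + 2 = 3.

3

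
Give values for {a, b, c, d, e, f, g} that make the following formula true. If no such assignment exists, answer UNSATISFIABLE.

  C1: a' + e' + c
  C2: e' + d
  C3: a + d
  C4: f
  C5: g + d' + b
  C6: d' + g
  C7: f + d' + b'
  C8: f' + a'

a: 0; b: 1; c: 0; d: 1; e: 0; f: 1; g: 1

Unit clause (f) forces f = 1.
Unit clause (a') forces a = 0.
Unit clause (d) forces d = 1.
Unit clause (g) forces g = 1.
Every clause is now satisfied; b, c, e are unconstrained.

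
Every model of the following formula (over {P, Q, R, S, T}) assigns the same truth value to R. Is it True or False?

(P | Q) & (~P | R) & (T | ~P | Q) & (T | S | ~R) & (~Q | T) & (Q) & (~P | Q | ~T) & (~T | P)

True

Suppose R = 0.
From the singleton clause (~P), P = 0.
From the singleton clause (Q), Q = 1.
From the singleton clause (T), T = 1.
That conflicts with the unit clause (~T).
So every satisfying assignment has R = True.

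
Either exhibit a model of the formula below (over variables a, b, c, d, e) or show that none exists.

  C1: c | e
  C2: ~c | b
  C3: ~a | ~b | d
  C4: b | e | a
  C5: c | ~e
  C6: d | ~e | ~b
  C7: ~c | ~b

UNSATISFIABLE

Suppose c = 1.
The clause (b) is unit, so b = 1.
Now (~b) is unsatisfied and unit — conflict.
That branch fails; take c = 0 instead.
The clause (e) is unit, so e = 1.
Now (~e) is unsatisfied and unit — conflict.
Both values of c lead to a conflict.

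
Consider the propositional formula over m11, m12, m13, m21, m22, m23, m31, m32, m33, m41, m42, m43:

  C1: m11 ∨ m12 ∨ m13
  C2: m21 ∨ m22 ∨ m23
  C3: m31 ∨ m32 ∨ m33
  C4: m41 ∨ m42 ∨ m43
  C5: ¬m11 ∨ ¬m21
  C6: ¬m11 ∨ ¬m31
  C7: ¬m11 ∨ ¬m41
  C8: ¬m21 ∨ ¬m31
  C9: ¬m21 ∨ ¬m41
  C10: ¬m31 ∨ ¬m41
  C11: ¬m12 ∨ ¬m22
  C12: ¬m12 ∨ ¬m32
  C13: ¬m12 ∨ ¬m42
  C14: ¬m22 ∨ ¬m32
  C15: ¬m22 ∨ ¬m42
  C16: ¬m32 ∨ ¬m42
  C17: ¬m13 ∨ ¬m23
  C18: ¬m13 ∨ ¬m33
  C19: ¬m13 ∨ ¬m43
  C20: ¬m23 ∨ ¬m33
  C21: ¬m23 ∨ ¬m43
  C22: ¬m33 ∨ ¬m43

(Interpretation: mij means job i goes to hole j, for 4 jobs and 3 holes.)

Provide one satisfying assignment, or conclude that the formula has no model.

Branch on m11: set m11 = False.
Branch on m12: set m12 = True.
(¬m22) alone gives m22 = False.
(¬m32) alone gives m32 = False.
(¬m42) alone gives m42 = False.
Branch on m21: set m21 = True.
(¬m31) alone gives m31 = False.
(m33) alone gives m33 = True.
(¬m41) alone gives m41 = False.
(m43) alone gives m43 = True.
But (¬m43) is also a unit clause — contradiction.
Undo m21 and try m21 = False.
(m23) alone gives m23 = True.
(¬m13) alone gives m13 = False.
(¬m33) alone gives m33 = False.
(m31) alone gives m31 = True.
(¬m41) alone gives m41 = False.
(m43) alone gives m43 = True.
But (¬m43) is also a unit clause — contradiction.
Either choice for m21 ends in contradiction.
Undo m12 and try m12 = False.
(m13) alone gives m13 = True.
(¬m23) alone gives m23 = False.
(¬m33) alone gives m33 = False.
(¬m43) alone gives m43 = False.
Branch on m21: set m21 = True.
(¬m31) alone gives m31 = False.
(m32) alone gives m32 = True.
(¬m41) alone gives m41 = False.
(m42) alone gives m42 = True.
But (¬m42) is also a unit clause — contradiction.
Undo m21 and try m21 = False.
(m22) alone gives m22 = True.
(¬m32) alone gives m32 = False.
(m31) alone gives m31 = True.
(¬m41) alone gives m41 = False.
(m42) alone gives m42 = True.
But (¬m42) is also a unit clause — contradiction.
Either choice for m21 ends in contradiction.
Either choice for m12 ends in contradiction.
Undo m11 and try m11 = True.
(¬m21) alone gives m21 = False.
(¬m31) alone gives m31 = False.
(¬m41) alone gives m41 = False.
Branch on m22: set m22 = True.
(¬m12) alone gives m12 = False.
(¬m32) alone gives m32 = False.
(m33) alone gives m33 = True.
(¬m42) alone gives m42 = False.
(m43) alone gives m43 = True.
But (¬m43) is also a unit clause — contradiction.
Undo m22 and try m22 = False.
(m23) alone gives m23 = True.
(¬m13) alone gives m13 = False.
(¬m33) alone gives m33 = False.
(m32) alone gives m32 = True.
(¬m12) alone gives m12 = False.
(¬m42) alone gives m42 = False.
(m43) alone gives m43 = True.
But (¬m43) is also a unit clause — contradiction.
Either choice for m22 ends in contradiction.
Either choice for m11 ends in contradiction.

UNSATISFIABLE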